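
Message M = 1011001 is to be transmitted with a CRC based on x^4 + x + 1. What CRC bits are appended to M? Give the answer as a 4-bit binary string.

1010

Append 4 zeros: 10110010000. Divide by 10011 (XOR where the leading bit is 1):
  pos 0: 10110 XOR 10011 = 00101
  pos 2: 10101 XOR 10011 = 00110
  pos 4: 11000 XOR 10011 = 01011
  pos 5: 10110 XOR 10011 = 00101
Remainder (last 4 bits) = 1010. This is the CRC / FCS.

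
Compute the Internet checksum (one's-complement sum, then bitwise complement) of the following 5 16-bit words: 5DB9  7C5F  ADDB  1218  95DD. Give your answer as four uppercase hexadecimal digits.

One's-complement addition (fold any carry out of bit 15 back into bit 0):
  0x5DB9 + 0x7C5F = 0x0DA18
  0xDA18 + 0xADDB = 0x187F3 → wrap carry → 0x87F4
  0x87F4 + 0x1218 = 0x09A0C
  0x9A0C + 0x95DD = 0x12FE9 → wrap carry → 0x2FEA
One's-complement sum = 0x2FEA.
Checksum = ~0x2FEA & 0xFFFF = 0xD015.

D015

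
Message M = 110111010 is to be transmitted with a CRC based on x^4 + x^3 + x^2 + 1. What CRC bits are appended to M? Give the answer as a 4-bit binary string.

1010

Append 4 zeros: 1101110100000. Divide by 11101 (XOR where the leading bit is 1):
  pos 0: 11011 XOR 11101 = 00110
  pos 2: 11010 XOR 11101 = 00111
  pos 4: 11110 XOR 11101 = 00011
  pos 7: 11000 XOR 11101 = 00101
Remainder (last 4 bits) = 1010. This is the CRC / FCS.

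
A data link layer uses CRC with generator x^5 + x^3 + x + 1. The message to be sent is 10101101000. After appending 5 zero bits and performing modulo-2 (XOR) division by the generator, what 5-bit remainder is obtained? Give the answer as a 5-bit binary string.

01110

Append 5 zeros: 1010110100000000. Divide by 101011 (XOR where the leading bit is 1):
  pos 0: 101011 XOR 101011 = 000000
  pos 7: 100000 XOR 101011 = 001011
  pos 9: 101100 XOR 101011 = 000111
Remainder (last 5 bits) = 01110. This is the CRC / FCS.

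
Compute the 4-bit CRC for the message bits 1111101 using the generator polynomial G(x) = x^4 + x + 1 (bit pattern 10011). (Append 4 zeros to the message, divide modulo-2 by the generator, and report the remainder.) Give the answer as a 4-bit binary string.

Append 4 zeros: 11111010000. Divide by 10011 (XOR where the leading bit is 1):
  pos 0: 11111 XOR 10011 = 01100
  pos 1: 11000 XOR 10011 = 01011
  pos 2: 10111 XOR 10011 = 00100
  pos 4: 10000 XOR 10011 = 00011
Remainder (last 4 bits) = 1100. This is the CRC / FCS.

1100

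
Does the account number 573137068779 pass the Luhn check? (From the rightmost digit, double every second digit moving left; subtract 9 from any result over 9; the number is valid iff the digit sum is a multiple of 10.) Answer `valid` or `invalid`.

invalid

From the right, keep odd positions and double even positions (subtract 9 from any doubled value over 9):
  doubled (positions 2,4,...): 5 7 0 6 6 1 → sum 25
  kept (positions 1,3,...): 9 7 6 7 1 7 → sum 37
Total = 62.
62 mod 10 = 2, so the number is invalid.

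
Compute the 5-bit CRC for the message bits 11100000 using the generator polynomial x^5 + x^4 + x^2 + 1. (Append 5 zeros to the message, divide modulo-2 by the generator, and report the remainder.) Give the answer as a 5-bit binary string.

Append 5 zeros: 1110000000000. Divide by 110101 (XOR where the leading bit is 1):
  pos 0: 111000 XOR 110101 = 001101
  pos 2: 110100 XOR 110101 = 000001
  pos 7: 100000 XOR 110101 = 010101
Remainder (last 5 bits) = 10101. This is the CRC / FCS.

10101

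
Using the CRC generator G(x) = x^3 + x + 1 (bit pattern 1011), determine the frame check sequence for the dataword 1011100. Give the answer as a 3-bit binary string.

Append 3 zeros: 1011100000. Divide by 1011 (XOR where the leading bit is 1):
  pos 0: 1011 XOR 1011 = 0000
  pos 4: 1000 XOR 1011 = 0011
  pos 6: 1100 XOR 1011 = 0111
Remainder (last 3 bits) = 111. This is the CRC / FCS.

111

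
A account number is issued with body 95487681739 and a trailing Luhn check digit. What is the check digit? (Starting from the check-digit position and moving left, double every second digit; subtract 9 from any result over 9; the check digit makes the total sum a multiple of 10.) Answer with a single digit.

Partial digits right→left: 9 3 7 1 8 6 7 8 4 5 9
Double every second digit counting from the check-digit position (so the 1st, 3rd, 5th, ... of the partial from the right).
  doubled (with −9 where >9): 9 5 7 5 8 9 → sum 43
  kept as-is: 3 1 6 8 5 → sum 23
Total = 43 + 23 = 66.
Check digit = (10 − (66 mod 10)) mod 10 = 4.

4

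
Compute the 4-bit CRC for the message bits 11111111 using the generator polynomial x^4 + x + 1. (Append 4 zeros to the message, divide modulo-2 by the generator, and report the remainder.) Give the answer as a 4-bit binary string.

0100

Append 4 zeros: 111111110000. Divide by 10011 (XOR where the leading bit is 1):
  pos 0: 11111 XOR 10011 = 01100
  pos 1: 11001 XOR 10011 = 01010
  pos 2: 10101 XOR 10011 = 00110
  pos 4: 11010 XOR 10011 = 01001
  pos 5: 10010 XOR 10011 = 00001
Remainder (last 4 bits) = 0100. This is the CRC / FCS.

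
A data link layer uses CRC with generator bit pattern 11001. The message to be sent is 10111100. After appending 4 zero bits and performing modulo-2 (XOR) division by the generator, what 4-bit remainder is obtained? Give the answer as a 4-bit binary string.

Append 4 zeros: 101111000000. Divide by 11001 (XOR where the leading bit is 1):
  pos 0: 10111 XOR 11001 = 01110
  pos 1: 11101 XOR 11001 = 00100
  pos 3: 10000 XOR 11001 = 01001
  pos 4: 10010 XOR 11001 = 01011
  pos 5: 10110 XOR 11001 = 01111
  pos 6: 11110 XOR 11001 = 00111
Remainder (last 4 bits) = 1110. This is the CRC / FCS.

1110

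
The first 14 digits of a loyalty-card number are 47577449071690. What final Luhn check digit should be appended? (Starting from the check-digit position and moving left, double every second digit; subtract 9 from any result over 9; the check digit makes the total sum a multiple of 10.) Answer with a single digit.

Partial digits right→left: 0 9 6 1 7 0 9 4 4 7 7 5 7 4
Double every second digit counting from the check-digit position (so the 1st, 3rd, 5th, ... of the partial from the right).
  doubled (with −9 where >9): 0 3 5 9 8 5 5 → sum 35
  kept as-is: 9 1 0 4 7 5 4 → sum 30
Total = 35 + 30 = 65.
Check digit = (10 − (65 mod 10)) mod 10 = 5.

5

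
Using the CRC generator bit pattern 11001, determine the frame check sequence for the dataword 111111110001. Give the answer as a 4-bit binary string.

1101

Append 4 zeros: 1111111100010000. Divide by 11001 (XOR where the leading bit is 1):
  pos 0: 11111 XOR 11001 = 00110
  pos 2: 11011 XOR 11001 = 00010
  pos 5: 10100 XOR 11001 = 01101
  pos 6: 11010 XOR 11001 = 00011
  pos 9: 11100 XOR 11001 = 00101
  pos 11: 10100 XOR 11001 = 01101
Remainder (last 4 bits) = 1101. This is the CRC / FCS.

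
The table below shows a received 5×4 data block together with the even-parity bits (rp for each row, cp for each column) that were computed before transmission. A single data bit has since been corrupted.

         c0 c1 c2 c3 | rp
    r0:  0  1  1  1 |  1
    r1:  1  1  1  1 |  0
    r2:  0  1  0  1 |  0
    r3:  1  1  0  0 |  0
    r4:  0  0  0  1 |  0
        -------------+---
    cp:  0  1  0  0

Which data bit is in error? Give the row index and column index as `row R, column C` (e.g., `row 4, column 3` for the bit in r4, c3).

row 4, column 1

Recompute each row's even parity and compare to rp:
  r0: data parity 1, sent rp 1 → ok
  r1: data parity 0, sent rp 0 → ok
  r2: data parity 0, sent rp 0 → ok
  r3: data parity 0, sent rp 0 → ok
  r4: data parity 1, sent rp 0 → mismatch
Recompute each column's even parity and compare to cp:
  c0: data parity 0, sent cp 0 → ok
  c1: data parity 0, sent cp 1 → mismatch
  c2: data parity 0, sent cp 0 → ok
  c3: data parity 0, sent cp 0 → ok
Exactly one row (r4) and one column (c1) fail → the flipped bit is at their intersection.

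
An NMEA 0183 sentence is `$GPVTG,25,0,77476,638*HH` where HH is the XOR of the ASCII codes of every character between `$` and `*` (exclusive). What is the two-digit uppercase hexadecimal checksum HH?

XOR the ASCII codes of the payload characters:
  'G' = 0x47 → acc = 0x47
  'P' = 0x50 → acc = 0x17
  'V' = 0x56 → acc = 0x41
  'T' = 0x54 → acc = 0x15
  'G' = 0x47 → acc = 0x52
  ',' = 0x2C → acc = 0x7E
  '2' = 0x32 → acc = 0x4C
  '5' = 0x35 → acc = 0x79
  ',' = 0x2C → acc = 0x55
  '0' = 0x30 → acc = 0x65
  ',' = 0x2C → acc = 0x49
  '7' = 0x37 → acc = 0x7E
  '7' = 0x37 → acc = 0x49
  '4' = 0x34 → acc = 0x7D
  '7' = 0x37 → acc = 0x4A
  '6' = 0x36 → acc = 0x7C
  ',' = 0x2C → acc = 0x50
  '6' = 0x36 → acc = 0x66
  '3' = 0x33 → acc = 0x55
  '8' = 0x38 → acc = 0x6D
Checksum = 0x6D.

6D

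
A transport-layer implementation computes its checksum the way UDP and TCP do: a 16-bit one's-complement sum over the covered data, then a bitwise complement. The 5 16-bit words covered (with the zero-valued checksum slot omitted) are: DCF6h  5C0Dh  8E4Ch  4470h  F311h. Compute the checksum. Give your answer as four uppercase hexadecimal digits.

One's-complement addition (fold any carry out of bit 15 back into bit 0):
  0xDCF6 + 0x5C0D = 0x13903 → wrap carry → 0x3904
  0x3904 + 0x8E4C = 0x0C750
  0xC750 + 0x4470 = 0x10BC0 → wrap carry → 0x0BC1
  0x0BC1 + 0xF311 = 0x0FED2
One's-complement sum = 0xFED2.
Checksum = ~0xFED2 & 0xFFFF = 0x012D.

012D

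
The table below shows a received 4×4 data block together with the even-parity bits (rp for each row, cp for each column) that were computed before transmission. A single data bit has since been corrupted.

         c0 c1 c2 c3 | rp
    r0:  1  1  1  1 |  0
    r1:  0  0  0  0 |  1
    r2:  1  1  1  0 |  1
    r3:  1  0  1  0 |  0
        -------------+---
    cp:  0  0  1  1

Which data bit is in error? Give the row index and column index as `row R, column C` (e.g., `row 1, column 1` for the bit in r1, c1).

row 1, column 0

Recompute each row's even parity and compare to rp:
  r0: data parity 0, sent rp 0 → ok
  r1: data parity 0, sent rp 1 → mismatch
  r2: data parity 1, sent rp 1 → ok
  r3: data parity 0, sent rp 0 → ok
Recompute each column's even parity and compare to cp:
  c0: data parity 1, sent cp 0 → mismatch
  c1: data parity 0, sent cp 0 → ok
  c2: data parity 1, sent cp 1 → ok
  c3: data parity 1, sent cp 1 → ok
Exactly one row (r1) and one column (c0) fail → the flipped bit is at their intersection.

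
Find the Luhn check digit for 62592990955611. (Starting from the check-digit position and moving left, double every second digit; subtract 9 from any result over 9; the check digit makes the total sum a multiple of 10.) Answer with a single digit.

Partial digits right→left: 1 1 6 5 5 9 0 9 9 2 9 5 2 6
Double every second digit counting from the check-digit position (so the 1st, 3rd, 5th, ... of the partial from the right).
  doubled (with −9 where >9): 2 3 1 0 9 9 4 → sum 28
  kept as-is: 1 5 9 9 2 5 6 → sum 37
Total = 28 + 37 = 65.
Check digit = (10 − (65 mod 10)) mod 10 = 5.

5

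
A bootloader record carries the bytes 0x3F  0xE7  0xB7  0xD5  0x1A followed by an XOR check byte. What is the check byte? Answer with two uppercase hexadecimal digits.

XOR the bytes together:
  start with 0x3F
  0x3F ⊕ 0xE7 = 0xD8
  0xD8 ⊕ 0xB7 = 0x6F
  0x6F ⊕ 0xD5 = 0xBA
  0xBA ⊕ 0x1A = 0xA0

A0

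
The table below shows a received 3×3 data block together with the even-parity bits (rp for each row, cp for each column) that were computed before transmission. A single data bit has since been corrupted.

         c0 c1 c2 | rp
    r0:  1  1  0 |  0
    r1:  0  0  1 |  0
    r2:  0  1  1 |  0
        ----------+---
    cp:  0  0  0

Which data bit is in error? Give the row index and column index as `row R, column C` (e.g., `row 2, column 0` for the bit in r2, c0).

Recompute each row's even parity and compare to rp:
  r0: data parity 0, sent rp 0 → ok
  r1: data parity 1, sent rp 0 → mismatch
  r2: data parity 0, sent rp 0 → ok
Recompute each column's even parity and compare to cp:
  c0: data parity 1, sent cp 0 → mismatch
  c1: data parity 0, sent cp 0 → ok
  c2: data parity 0, sent cp 0 → ok
Exactly one row (r1) and one column (c0) fail → the flipped bit is at their intersection.

row 1, column 0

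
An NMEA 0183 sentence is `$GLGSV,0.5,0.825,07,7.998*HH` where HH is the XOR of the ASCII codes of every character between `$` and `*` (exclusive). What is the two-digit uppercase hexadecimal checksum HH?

XOR the ASCII codes of the payload characters:
  'G' = 0x47 → acc = 0x47
  'L' = 0x4C → acc = 0x0B
  'G' = 0x47 → acc = 0x4C
  'S' = 0x53 → acc = 0x1F
  'V' = 0x56 → acc = 0x49
  ',' = 0x2C → acc = 0x65
  '0' = 0x30 → acc = 0x55
  '.' = 0x2E → acc = 0x7B
  '5' = 0x35 → acc = 0x4E
  ',' = 0x2C → acc = 0x62
  '0' = 0x30 → acc = 0x52
  '.' = 0x2E → acc = 0x7C
  '8' = 0x38 → acc = 0x44
  '2' = 0x32 → acc = 0x76
  '5' = 0x35 → acc = 0x43
  ',' = 0x2C → acc = 0x6F
  '0' = 0x30 → acc = 0x5F
  '7' = 0x37 → acc = 0x68
  ',' = 0x2C → acc = 0x44
  '7' = 0x37 → acc = 0x73
  '.' = 0x2E → acc = 0x5D
  '9' = 0x39 → acc = 0x64
  '9' = 0x39 → acc = 0x5D
  '8' = 0x38 → acc = 0x65
Checksum = 0x65.

65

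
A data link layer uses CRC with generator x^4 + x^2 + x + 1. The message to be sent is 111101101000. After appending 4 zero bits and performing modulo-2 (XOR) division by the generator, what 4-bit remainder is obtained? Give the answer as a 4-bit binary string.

Append 4 zeros: 1111011010000000. Divide by 10111 (XOR where the leading bit is 1):
  pos 0: 11110 XOR 10111 = 01001
  pos 1: 10011 XOR 10111 = 00100
  pos 3: 10010 XOR 10111 = 00101
  pos 5: 10110 XOR 10111 = 00001
  pos 9: 10000 XOR 10111 = 00111
  pos 11: 11100 XOR 10111 = 01011
Remainder (last 4 bits) = 1011. This is the CRC / FCS.

1011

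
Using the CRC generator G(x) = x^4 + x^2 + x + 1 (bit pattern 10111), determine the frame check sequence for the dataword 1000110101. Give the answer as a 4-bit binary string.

0001

Append 4 zeros: 10001101010000. Divide by 10111 (XOR where the leading bit is 1):
  pos 0: 10001 XOR 10111 = 00110
  pos 2: 11010 XOR 10111 = 01101
  pos 3: 11011 XOR 10111 = 01100
  pos 4: 11000 XOR 10111 = 01111
  pos 5: 11111 XOR 10111 = 01000
  pos 6: 10000 XOR 10111 = 00111
  pos 8: 11100 XOR 10111 = 01011
  pos 9: 10110 XOR 10111 = 00001
Remainder (last 4 bits) = 0001. This is the CRC / FCS.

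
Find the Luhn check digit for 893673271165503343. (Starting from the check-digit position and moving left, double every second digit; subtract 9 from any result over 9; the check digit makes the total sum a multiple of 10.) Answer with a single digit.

3

Partial digits right→left: 3 4 3 3 0 5 5 6 1 1 7 2 3 7 6 3 9 8
Double every second digit counting from the check-digit position (so the 1st, 3rd, 5th, ... of the partial from the right).
  doubled (with −9 where >9): 6 6 0 1 2 5 6 3 9 → sum 38
  kept as-is: 4 3 5 6 1 2 7 3 8 → sum 39
Total = 38 + 39 = 77.
Check digit = (10 − (77 mod 10)) mod 10 = 3.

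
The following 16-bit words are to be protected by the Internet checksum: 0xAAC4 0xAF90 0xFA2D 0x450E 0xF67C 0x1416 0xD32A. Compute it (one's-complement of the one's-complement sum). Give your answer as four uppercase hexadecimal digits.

One's-complement addition (fold any carry out of bit 15 back into bit 0):
  0xAAC4 + 0xAF90 = 0x15A54 → wrap carry → 0x5A55
  0x5A55 + 0xFA2D = 0x15482 → wrap carry → 0x5483
  0x5483 + 0x450E = 0x09991
  0x9991 + 0xF67C = 0x1900D → wrap carry → 0x900E
  0x900E + 0x1416 = 0x0A424
  0xA424 + 0xD32A = 0x1774E → wrap carry → 0x774F
One's-complement sum = 0x774F.
Checksum = ~0x774F & 0xFFFF = 0x88B0.

88B0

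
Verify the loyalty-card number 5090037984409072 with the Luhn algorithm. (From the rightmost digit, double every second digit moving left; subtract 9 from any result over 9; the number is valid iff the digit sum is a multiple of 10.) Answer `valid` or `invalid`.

invalid

From the right, keep odd positions and double even positions (subtract 9 from any doubled value over 9):
  doubled (positions 2,4,...): 5 9 8 7 5 0 9 1 → sum 44
  kept (positions 1,3,...): 2 0 0 4 9 3 0 0 → sum 18
Total = 62.
62 mod 10 = 2, so the number is invalid.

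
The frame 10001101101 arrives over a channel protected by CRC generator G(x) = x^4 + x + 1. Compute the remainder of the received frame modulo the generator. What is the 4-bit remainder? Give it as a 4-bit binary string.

0000

Modulo-2 division of 10001101101 by 10011:
  pos 0: 10001 XOR 10011 = 00010
  pos 3: 10101 XOR 10011 = 00110
  pos 5: 11010 XOR 10011 = 01001
  pos 6: 10011 XOR 10011 = 00000
Remainder = 0000 (zero — the frame passes the CRC check).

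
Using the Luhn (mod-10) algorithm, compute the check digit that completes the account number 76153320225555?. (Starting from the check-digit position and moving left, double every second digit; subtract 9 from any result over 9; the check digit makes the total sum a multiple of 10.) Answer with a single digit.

9

Partial digits right→left: 5 5 5 5 2 2 0 2 3 3 5 1 6 7
Double every second digit counting from the check-digit position (so the 1st, 3rd, 5th, ... of the partial from the right).
  doubled (with −9 where >9): 1 1 4 0 6 1 3 → sum 16
  kept as-is: 5 5 2 2 3 1 7 → sum 25
Total = 16 + 25 = 41.
Check digit = (10 − (41 mod 10)) mod 10 = 9.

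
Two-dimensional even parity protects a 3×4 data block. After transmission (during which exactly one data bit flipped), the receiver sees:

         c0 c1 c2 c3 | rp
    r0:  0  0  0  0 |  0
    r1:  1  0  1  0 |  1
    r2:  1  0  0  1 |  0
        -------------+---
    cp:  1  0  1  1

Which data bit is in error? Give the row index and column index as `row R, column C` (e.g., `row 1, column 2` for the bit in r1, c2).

Recompute each row's even parity and compare to rp:
  r0: data parity 0, sent rp 0 → ok
  r1: data parity 0, sent rp 1 → mismatch
  r2: data parity 0, sent rp 0 → ok
Recompute each column's even parity and compare to cp:
  c0: data parity 0, sent cp 1 → mismatch
  c1: data parity 0, sent cp 0 → ok
  c2: data parity 1, sent cp 1 → ok
  c3: data parity 1, sent cp 1 → ok
Exactly one row (r1) and one column (c0) fail → the flipped bit is at their intersection.

row 1, column 0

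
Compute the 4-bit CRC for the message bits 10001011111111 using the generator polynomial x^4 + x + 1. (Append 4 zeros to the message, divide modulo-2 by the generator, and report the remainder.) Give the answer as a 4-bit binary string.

1101

Append 4 zeros: 100010111111110000. Divide by 10011 (XOR where the leading bit is 1):
  pos 0: 10001 XOR 10011 = 00010
  pos 3: 10011 XOR 10011 = 00000
  pos 8: 11111 XOR 10011 = 01100
  pos 9: 11001 XOR 10011 = 01010
  pos 10: 10100 XOR 10011 = 00111
  pos 12: 11100 XOR 10011 = 01111
  pos 13: 11110 XOR 10011 = 01101
Remainder (last 4 bits) = 1101. This is the CRC / FCS.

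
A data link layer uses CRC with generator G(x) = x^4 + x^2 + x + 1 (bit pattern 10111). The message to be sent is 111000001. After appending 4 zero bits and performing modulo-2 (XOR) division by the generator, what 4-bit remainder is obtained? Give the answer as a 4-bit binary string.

Append 4 zeros: 1110000010000. Divide by 10111 (XOR where the leading bit is 1):
  pos 0: 11100 XOR 10111 = 01011
  pos 1: 10110 XOR 10111 = 00001
  pos 5: 10010 XOR 10111 = 00101
  pos 7: 10100 XOR 10111 = 00011
Remainder (last 4 bits) = 0110. This is the CRC / FCS.

0110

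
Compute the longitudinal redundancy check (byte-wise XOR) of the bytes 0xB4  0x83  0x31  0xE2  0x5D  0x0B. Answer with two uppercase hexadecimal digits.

B2

XOR the bytes together:
  start with 0xB4
  0xB4 ⊕ 0x83 = 0x37
  0x37 ⊕ 0x31 = 0x06
  0x06 ⊕ 0xE2 = 0xE4
  0xE4 ⊕ 0x5D = 0xB9
  0xB9 ⊕ 0x0B = 0xB2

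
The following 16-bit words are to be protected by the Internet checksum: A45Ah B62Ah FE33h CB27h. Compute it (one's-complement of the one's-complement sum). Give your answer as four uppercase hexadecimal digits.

DC1E

One's-complement addition (fold any carry out of bit 15 back into bit 0):
  0xA45A + 0xB62A = 0x15A84 → wrap carry → 0x5A85
  0x5A85 + 0xFE33 = 0x158B8 → wrap carry → 0x58B9
  0x58B9 + 0xCB27 = 0x123E0 → wrap carry → 0x23E1
One's-complement sum = 0x23E1.
Checksum = ~0x23E1 & 0xFFFF = 0xDC1E.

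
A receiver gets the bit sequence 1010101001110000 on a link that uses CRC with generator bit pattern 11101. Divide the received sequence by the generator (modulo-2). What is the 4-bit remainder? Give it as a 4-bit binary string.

0001

Modulo-2 division of 1010101001110000 by 11101:
  pos 0: 10101 XOR 11101 = 01000
  pos 1: 10000 XOR 11101 = 01101
  pos 2: 11011 XOR 11101 = 00110
  pos 4: 11000 XOR 11101 = 00101
  pos 6: 10111 XOR 11101 = 01010
  pos 7: 10101 XOR 11101 = 01000
  pos 8: 10000 XOR 11101 = 01101
  pos 9: 11010 XOR 11101 = 00111
  pos 11: 11100 XOR 11101 = 00001
Remainder = 0001 (nonzero — an error is detected).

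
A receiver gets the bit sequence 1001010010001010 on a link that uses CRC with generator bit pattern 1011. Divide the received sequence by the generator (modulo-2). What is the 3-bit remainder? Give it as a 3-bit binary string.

110

Modulo-2 division of 1001010010001010 by 1011:
  pos 0: 1001 XOR 1011 = 0010
  pos 2: 1001 XOR 1011 = 0010
  pos 4: 1000 XOR 1011 = 0011
  pos 6: 1110 XOR 1011 = 0101
  pos 7: 1010 XOR 1011 = 0001
  pos 10: 1010 XOR 1011 = 0001
Remainder = 110 (nonzero — an error is detected).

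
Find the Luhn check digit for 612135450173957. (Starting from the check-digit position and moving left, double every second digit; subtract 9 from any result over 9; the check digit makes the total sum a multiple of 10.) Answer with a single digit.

Partial digits right→left: 7 5 9 3 7 1 0 5 4 5 3 1 2 1 6
Double every second digit counting from the check-digit position (so the 1st, 3rd, 5th, ... of the partial from the right).
  doubled (with −9 where >9): 5 9 5 0 8 6 4 3 → sum 40
  kept as-is: 5 3 1 5 5 1 1 → sum 21
Total = 40 + 21 = 61.
Check digit = (10 − (61 mod 10)) mod 10 = 9.

9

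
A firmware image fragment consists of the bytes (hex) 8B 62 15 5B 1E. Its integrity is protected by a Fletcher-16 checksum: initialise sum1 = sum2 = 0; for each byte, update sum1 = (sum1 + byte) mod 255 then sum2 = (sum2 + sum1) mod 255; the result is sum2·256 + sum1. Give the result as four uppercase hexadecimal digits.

577C

Running sums (mod 255):
  after byte 0 (8B): sum1=139, sum2=139
  after byte 1 (62): sum1=237, sum2=121
  after byte 2 (15): sum1=3, sum2=124
  after byte 3 (5B): sum1=94, sum2=218
  after byte 4 (1E): sum1=124, sum2=87
Checksum = sum2·256 + sum1 = 87·256 + 124 = 22396 = 0x577C.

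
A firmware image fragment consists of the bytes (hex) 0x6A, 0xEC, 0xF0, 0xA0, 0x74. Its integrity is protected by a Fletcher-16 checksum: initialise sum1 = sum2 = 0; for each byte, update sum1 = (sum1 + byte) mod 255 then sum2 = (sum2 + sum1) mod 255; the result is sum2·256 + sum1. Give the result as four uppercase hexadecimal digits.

505D

Running sums (mod 255):
  after byte 0 (0x6A): sum1=106, sum2=106
  after byte 1 (0xEC): sum1=87, sum2=193
  after byte 2 (0xF0): sum1=72, sum2=10
  after byte 3 (0xA0): sum1=232, sum2=242
  after byte 4 (0x74): sum1=93, sum2=80
Checksum = sum2·256 + sum1 = 80·256 + 93 = 20573 = 0x505D.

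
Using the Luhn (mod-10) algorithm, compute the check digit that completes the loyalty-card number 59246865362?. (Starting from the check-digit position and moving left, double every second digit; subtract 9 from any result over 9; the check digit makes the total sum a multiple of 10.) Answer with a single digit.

7

Partial digits right→left: 2 6 3 5 6 8 6 4 2 9 5
Double every second digit counting from the check-digit position (so the 1st, 3rd, 5th, ... of the partial from the right).
  doubled (with −9 where >9): 4 6 3 3 4 1 → sum 21
  kept as-is: 6 5 8 4 9 → sum 32
Total = 21 + 32 = 53.
Check digit = (10 − (53 mod 10)) mod 10 = 7.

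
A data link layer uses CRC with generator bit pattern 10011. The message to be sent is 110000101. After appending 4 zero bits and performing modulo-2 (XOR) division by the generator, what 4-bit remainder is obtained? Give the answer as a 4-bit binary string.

1110

Append 4 zeros: 1100001010000. Divide by 10011 (XOR where the leading bit is 1):
  pos 0: 11000 XOR 10011 = 01011
  pos 1: 10110 XOR 10011 = 00101
  pos 3: 10110 XOR 10011 = 00101
  pos 5: 10110 XOR 10011 = 00101
  pos 7: 10100 XOR 10011 = 00111
Remainder (last 4 bits) = 1110. This is the CRC / FCS.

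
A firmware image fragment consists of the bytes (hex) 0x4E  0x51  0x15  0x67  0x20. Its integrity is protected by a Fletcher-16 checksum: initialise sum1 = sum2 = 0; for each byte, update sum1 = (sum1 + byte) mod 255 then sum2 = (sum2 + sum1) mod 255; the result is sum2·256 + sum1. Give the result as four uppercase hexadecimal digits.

FA3C

Running sums (mod 255):
  after byte 0 (0x4E): sum1=78, sum2=78
  after byte 1 (0x51): sum1=159, sum2=237
  after byte 2 (0x15): sum1=180, sum2=162
  after byte 3 (0x67): sum1=28, sum2=190
  after byte 4 (0x20): sum1=60, sum2=250
Checksum = sum2·256 + sum1 = 250·256 + 60 = 64060 = 0xFA3C.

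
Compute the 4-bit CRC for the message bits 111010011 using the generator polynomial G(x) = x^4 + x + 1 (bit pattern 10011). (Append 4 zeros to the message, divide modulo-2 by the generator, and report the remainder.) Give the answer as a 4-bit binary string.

0110

Append 4 zeros: 1110100110000. Divide by 10011 (XOR where the leading bit is 1):
  pos 0: 11101 XOR 10011 = 01110
  pos 1: 11100 XOR 10011 = 01111
  pos 2: 11110 XOR 10011 = 01101
  pos 3: 11011 XOR 10011 = 01000
  pos 4: 10001 XOR 10011 = 00010
  pos 7: 10000 XOR 10011 = 00011
Remainder (last 4 bits) = 0110. This is the CRC / FCS.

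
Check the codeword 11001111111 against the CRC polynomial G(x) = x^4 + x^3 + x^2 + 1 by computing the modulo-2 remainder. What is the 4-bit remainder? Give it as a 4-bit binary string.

0111

Modulo-2 division of 11001111111 by 11101:
  pos 0: 11001 XOR 11101 = 00100
  pos 2: 10011 XOR 11101 = 01110
  pos 3: 11101 XOR 11101 = 00000
Remainder = 0111 (nonzero — an error is detected).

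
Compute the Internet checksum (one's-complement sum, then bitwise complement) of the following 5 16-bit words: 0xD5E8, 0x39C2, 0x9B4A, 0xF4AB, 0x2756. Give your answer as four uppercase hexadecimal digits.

One's-complement addition (fold any carry out of bit 15 back into bit 0):
  0xD5E8 + 0x39C2 = 0x10FAA → wrap carry → 0x0FAB
  0x0FAB + 0x9B4A = 0x0AAF5
  0xAAF5 + 0xF4AB = 0x19FA0 → wrap carry → 0x9FA1
  0x9FA1 + 0x2756 = 0x0C6F7
One's-complement sum = 0xC6F7.
Checksum = ~0xC6F7 & 0xFFFF = 0x3908.

3908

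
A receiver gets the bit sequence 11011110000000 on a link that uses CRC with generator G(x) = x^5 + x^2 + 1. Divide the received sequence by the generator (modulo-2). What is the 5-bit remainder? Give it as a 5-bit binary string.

Modulo-2 division of 11011110000000 by 100101:
  pos 0: 110111 XOR 100101 = 010010
  pos 1: 100101 XOR 100101 = 000000
Remainder = 00000 (zero — the frame passes the CRC check).

00000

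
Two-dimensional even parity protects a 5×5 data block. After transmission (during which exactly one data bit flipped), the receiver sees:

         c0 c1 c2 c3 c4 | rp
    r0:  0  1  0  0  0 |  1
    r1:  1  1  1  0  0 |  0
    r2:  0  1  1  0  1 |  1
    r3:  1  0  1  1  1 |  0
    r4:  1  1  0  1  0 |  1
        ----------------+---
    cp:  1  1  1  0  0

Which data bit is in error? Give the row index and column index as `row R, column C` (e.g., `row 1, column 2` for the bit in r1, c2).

Recompute each row's even parity and compare to rp:
  r0: data parity 1, sent rp 1 → ok
  r1: data parity 1, sent rp 0 → mismatch
  r2: data parity 1, sent rp 1 → ok
  r3: data parity 0, sent rp 0 → ok
  r4: data parity 1, sent rp 1 → ok
Recompute each column's even parity and compare to cp:
  c0: data parity 1, sent cp 1 → ok
  c1: data parity 0, sent cp 1 → mismatch
  c2: data parity 1, sent cp 1 → ok
  c3: data parity 0, sent cp 0 → ok
  c4: data parity 0, sent cp 0 → ok
Exactly one row (r1) and one column (c1) fail → the flipped bit is at their intersection.

row 1, column 1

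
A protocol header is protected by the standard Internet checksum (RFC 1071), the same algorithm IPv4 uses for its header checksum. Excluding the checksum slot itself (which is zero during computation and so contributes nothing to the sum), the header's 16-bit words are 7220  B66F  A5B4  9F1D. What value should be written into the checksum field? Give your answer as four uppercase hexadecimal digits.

929D

One's-complement addition (fold any carry out of bit 15 back into bit 0):
  0x7220 + 0xB66F = 0x1288F → wrap carry → 0x2890
  0x2890 + 0xA5B4 = 0x0CE44
  0xCE44 + 0x9F1D = 0x16D61 → wrap carry → 0x6D62
One's-complement sum = 0x6D62.
Checksum = ~0x6D62 & 0xFFFF = 0x929D.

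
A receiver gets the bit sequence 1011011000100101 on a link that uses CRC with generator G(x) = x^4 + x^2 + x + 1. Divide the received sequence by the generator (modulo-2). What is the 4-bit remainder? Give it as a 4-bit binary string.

Modulo-2 division of 1011011000100101 by 10111:
  pos 0: 10110 XOR 10111 = 00001
  pos 4: 11100 XOR 10111 = 01011
  pos 5: 10110 XOR 10111 = 00001
  pos 9: 11001 XOR 10111 = 01110
  pos 10: 11100 XOR 10111 = 01011
  pos 11: 10111 XOR 10111 = 00000
Remainder = 0000 (zero — the frame passes the CRC check).

0000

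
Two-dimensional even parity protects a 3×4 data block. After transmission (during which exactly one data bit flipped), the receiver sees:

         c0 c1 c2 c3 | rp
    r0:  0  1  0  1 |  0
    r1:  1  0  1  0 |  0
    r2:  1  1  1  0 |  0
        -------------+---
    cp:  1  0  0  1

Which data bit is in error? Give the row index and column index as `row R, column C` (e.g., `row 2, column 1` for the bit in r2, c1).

row 2, column 0

Recompute each row's even parity and compare to rp:
  r0: data parity 0, sent rp 0 → ok
  r1: data parity 0, sent rp 0 → ok
  r2: data parity 1, sent rp 0 → mismatch
Recompute each column's even parity and compare to cp:
  c0: data parity 0, sent cp 1 → mismatch
  c1: data parity 0, sent cp 0 → ok
  c2: data parity 0, sent cp 0 → ok
  c3: data parity 1, sent cp 1 → ok
Exactly one row (r2) and one column (c0) fail → the flipped bit is at their intersection.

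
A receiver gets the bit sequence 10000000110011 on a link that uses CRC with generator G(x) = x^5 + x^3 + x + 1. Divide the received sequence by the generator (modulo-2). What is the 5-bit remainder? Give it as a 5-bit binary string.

00111

Modulo-2 division of 10000000110011 by 101011:
  pos 0: 100000 XOR 101011 = 001011
  pos 2: 101100 XOR 101011 = 000111
  pos 5: 111110 XOR 101011 = 010101
  pos 6: 101010 XOR 101011 = 000001
Remainder = 00111 (nonzero — an error is detected).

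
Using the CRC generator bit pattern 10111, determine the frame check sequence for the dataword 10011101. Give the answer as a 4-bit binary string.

Append 4 zeros: 100111010000. Divide by 10111 (XOR where the leading bit is 1):
  pos 0: 10011 XOR 10111 = 00100
  pos 2: 10010 XOR 10111 = 00101
  pos 4: 10110 XOR 10111 = 00001
Remainder (last 4 bits) = 1000. This is the CRC / FCS.

1000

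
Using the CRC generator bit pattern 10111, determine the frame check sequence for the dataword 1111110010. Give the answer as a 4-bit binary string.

Append 4 zeros: 11111100100000. Divide by 10111 (XOR where the leading bit is 1):
  pos 0: 11111 XOR 10111 = 01000
  pos 1: 10001 XOR 10111 = 00110
  pos 3: 11000 XOR 10111 = 01111
  pos 4: 11111 XOR 10111 = 01000
  pos 5: 10000 XOR 10111 = 00111
  pos 7: 11100 XOR 10111 = 01011
  pos 8: 10110 XOR 10111 = 00001
Remainder (last 4 bits) = 0010. This is the CRC / FCS.

0010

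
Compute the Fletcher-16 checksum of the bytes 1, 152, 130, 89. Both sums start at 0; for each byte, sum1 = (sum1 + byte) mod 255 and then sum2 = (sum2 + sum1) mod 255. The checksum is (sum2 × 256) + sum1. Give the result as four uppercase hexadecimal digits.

Running sums (mod 255):
  after byte 0 (1): sum1=1, sum2=1
  after byte 1 (152): sum1=153, sum2=154
  after byte 2 (130): sum1=28, sum2=182
  after byte 3 (89): sum1=117, sum2=44
Checksum = sum2·256 + sum1 = 44·256 + 117 = 11381 = 0x2C75.

2C75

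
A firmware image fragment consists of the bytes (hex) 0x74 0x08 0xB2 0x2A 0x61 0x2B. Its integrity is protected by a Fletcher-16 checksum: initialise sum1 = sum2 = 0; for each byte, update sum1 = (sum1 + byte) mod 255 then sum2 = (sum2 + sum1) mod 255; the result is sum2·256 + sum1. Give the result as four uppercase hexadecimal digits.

1AE5

Running sums (mod 255):
  after byte 0 (0x74): sum1=116, sum2=116
  after byte 1 (0x08): sum1=124, sum2=240
  after byte 2 (0xB2): sum1=47, sum2=32
  after byte 3 (0x2A): sum1=89, sum2=121
  after byte 4 (0x61): sum1=186, sum2=52
  after byte 5 (0x2B): sum1=229, sum2=26
Checksum = sum2·256 + sum1 = 26·256 + 229 = 6885 = 0x1AE5.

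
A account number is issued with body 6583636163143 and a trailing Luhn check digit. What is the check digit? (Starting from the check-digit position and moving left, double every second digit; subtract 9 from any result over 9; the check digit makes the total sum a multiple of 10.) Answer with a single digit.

Partial digits right→left: 3 4 1 3 6 1 6 3 6 3 8 5 6
Double every second digit counting from the check-digit position (so the 1st, 3rd, 5th, ... of the partial from the right).
  doubled (with −9 where >9): 6 2 3 3 3 7 3 → sum 27
  kept as-is: 4 3 1 3 3 5 → sum 19
Total = 27 + 19 = 46.
Check digit = (10 − (46 mod 10)) mod 10 = 4.

4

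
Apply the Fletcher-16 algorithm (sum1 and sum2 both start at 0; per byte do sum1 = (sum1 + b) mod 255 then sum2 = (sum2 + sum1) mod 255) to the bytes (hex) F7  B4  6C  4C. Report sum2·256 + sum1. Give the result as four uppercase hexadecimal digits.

Running sums (mod 255):
  after byte 0 (F7): sum1=247, sum2=247
  after byte 1 (B4): sum1=172, sum2=164
  after byte 2 (6C): sum1=25, sum2=189
  after byte 3 (4C): sum1=101, sum2=35
Checksum = sum2·256 + sum1 = 35·256 + 101 = 9061 = 0x2365.

2365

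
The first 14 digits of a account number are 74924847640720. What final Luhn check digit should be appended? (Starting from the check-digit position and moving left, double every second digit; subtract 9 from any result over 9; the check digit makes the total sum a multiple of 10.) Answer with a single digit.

Partial digits right→left: 0 2 7 0 4 6 7 4 8 4 2 9 4 7
Double every second digit counting from the check-digit position (so the 1st, 3rd, 5th, ... of the partial from the right).
  doubled (with −9 where >9): 0 5 8 5 7 4 8 → sum 37
  kept as-is: 2 0 6 4 4 9 7 → sum 32
Total = 37 + 32 = 69.
Check digit = (10 − (69 mod 10)) mod 10 = 1.

1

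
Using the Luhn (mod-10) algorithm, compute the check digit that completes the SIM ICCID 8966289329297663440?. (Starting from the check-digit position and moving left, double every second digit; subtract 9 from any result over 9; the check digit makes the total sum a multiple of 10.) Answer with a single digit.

Partial digits right→left: 0 4 4 3 6 6 7 9 2 9 2 3 9 8 2 6 6 9 8
Double every second digit counting from the check-digit position (so the 1st, 3rd, 5th, ... of the partial from the right).
  doubled (with −9 where >9): 0 8 3 5 4 4 9 4 3 7 → sum 47
  kept as-is: 4 3 6 9 9 3 8 6 9 → sum 57
Total = 47 + 57 = 104.
Check digit = (10 − (104 mod 10)) mod 10 = 6.

6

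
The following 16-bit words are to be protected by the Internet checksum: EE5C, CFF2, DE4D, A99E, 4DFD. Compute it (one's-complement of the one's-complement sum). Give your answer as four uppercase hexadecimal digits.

6BC6

One's-complement addition (fold any carry out of bit 15 back into bit 0):
  0xEE5C + 0xCFF2 = 0x1BE4E → wrap carry → 0xBE4F
  0xBE4F + 0xDE4D = 0x19C9C → wrap carry → 0x9C9D
  0x9C9D + 0xA99E = 0x1463B → wrap carry → 0x463C
  0x463C + 0x4DFD = 0x09439
One's-complement sum = 0x9439.
Checksum = ~0x9439 & 0xFFFF = 0x6BC6.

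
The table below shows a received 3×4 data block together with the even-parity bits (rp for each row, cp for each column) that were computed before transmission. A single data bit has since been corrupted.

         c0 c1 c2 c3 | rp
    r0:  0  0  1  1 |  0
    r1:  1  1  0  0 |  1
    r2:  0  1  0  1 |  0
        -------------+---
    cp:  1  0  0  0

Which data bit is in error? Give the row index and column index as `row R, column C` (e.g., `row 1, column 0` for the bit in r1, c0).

Recompute each row's even parity and compare to rp:
  r0: data parity 0, sent rp 0 → ok
  r1: data parity 0, sent rp 1 → mismatch
  r2: data parity 0, sent rp 0 → ok
Recompute each column's even parity and compare to cp:
  c0: data parity 1, sent cp 1 → ok
  c1: data parity 0, sent cp 0 → ok
  c2: data parity 1, sent cp 0 → mismatch
  c3: data parity 0, sent cp 0 → ok
Exactly one row (r1) and one column (c2) fail → the flipped bit is at their intersection.

row 1, column 2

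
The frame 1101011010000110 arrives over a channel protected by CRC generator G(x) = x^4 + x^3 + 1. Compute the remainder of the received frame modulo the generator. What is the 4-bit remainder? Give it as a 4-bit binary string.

0000

Modulo-2 division of 1101011010000110 by 11001:
  pos 0: 11010 XOR 11001 = 00011
  pos 3: 11110 XOR 11001 = 00111
  pos 5: 11110 XOR 11001 = 00111
  pos 7: 11100 XOR 11001 = 00101
  pos 9: 10101 XOR 11001 = 01100
  pos 10: 11001 XOR 11001 = 00000
Remainder = 0000 (zero — the frame passes the CRC check).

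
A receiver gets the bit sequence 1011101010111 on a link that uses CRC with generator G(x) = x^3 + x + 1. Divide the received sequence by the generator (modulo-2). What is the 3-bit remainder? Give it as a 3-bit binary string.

Modulo-2 division of 1011101010111 by 1011:
  pos 0: 1011 XOR 1011 = 0000
  pos 4: 1010 XOR 1011 = 0001
  pos 7: 1101 XOR 1011 = 0110
  pos 8: 1101 XOR 1011 = 0110
  pos 9: 1101 XOR 1011 = 0110
Remainder = 110 (nonzero — an error is detected).

110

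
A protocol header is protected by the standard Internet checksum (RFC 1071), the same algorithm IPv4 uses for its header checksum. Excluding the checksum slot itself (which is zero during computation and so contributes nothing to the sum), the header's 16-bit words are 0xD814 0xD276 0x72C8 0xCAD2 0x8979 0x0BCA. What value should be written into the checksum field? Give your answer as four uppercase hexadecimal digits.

8295

One's-complement addition (fold any carry out of bit 15 back into bit 0):
  0xD814 + 0xD276 = 0x1AA8A → wrap carry → 0xAA8B
  0xAA8B + 0x72C8 = 0x11D53 → wrap carry → 0x1D54
  0x1D54 + 0xCAD2 = 0x0E826
  0xE826 + 0x8979 = 0x1719F → wrap carry → 0x71A0
  0x71A0 + 0x0BCA = 0x07D6A
One's-complement sum = 0x7D6A.
Checksum = ~0x7D6A & 0xFFFF = 0x8295.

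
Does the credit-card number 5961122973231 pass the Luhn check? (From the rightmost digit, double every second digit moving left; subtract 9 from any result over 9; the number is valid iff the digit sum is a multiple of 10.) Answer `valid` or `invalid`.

valid

From the right, keep odd positions and double even positions (subtract 9 from any doubled value over 9):
  doubled (positions 2,4,...): 6 6 9 4 2 9 → sum 36
  kept (positions 1,3,...): 1 2 7 2 1 6 5 → sum 24
Total = 60.
60 mod 10 = 0, so the number is valid.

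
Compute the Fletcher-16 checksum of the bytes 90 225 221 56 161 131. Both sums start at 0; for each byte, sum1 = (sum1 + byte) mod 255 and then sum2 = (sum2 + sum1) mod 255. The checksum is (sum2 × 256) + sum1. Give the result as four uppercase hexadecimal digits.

6E77

Running sums (mod 255):
  after byte 0 (90): sum1=90, sum2=90
  after byte 1 (225): sum1=60, sum2=150
  after byte 2 (221): sum1=26, sum2=176
  after byte 3 (56): sum1=82, sum2=3
  after byte 4 (161): sum1=243, sum2=246
  after byte 5 (131): sum1=119, sum2=110
Checksum = sum2·256 + sum1 = 110·256 + 119 = 28279 = 0x6E77.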